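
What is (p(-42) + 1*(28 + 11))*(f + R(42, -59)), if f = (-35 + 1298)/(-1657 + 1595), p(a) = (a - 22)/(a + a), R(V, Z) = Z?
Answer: -587005/186 ≈ -3155.9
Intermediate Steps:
p(a) = (-22 + a)/(2*a) (p(a) = (-22 + a)/((2*a)) = (-22 + a)*(1/(2*a)) = (-22 + a)/(2*a))
f = -1263/62 (f = 1263/(-62) = 1263*(-1/62) = -1263/62 ≈ -20.371)
(p(-42) + 1*(28 + 11))*(f + R(42, -59)) = ((½)*(-22 - 42)/(-42) + 1*(28 + 11))*(-1263/62 - 59) = ((½)*(-1/42)*(-64) + 1*39)*(-4921/62) = (16/21 + 39)*(-4921/62) = (835/21)*(-4921/62) = -587005/186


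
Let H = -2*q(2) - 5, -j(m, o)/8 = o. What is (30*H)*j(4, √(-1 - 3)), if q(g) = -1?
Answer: 1440*I ≈ 1440.0*I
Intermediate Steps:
j(m, o) = -8*o
H = -3 (H = -2*(-1) - 5 = 2 - 5 = -3)
(30*H)*j(4, √(-1 - 3)) = (30*(-3))*(-8*√(-1 - 3)) = -(-720)*√(-4) = -(-720)*2*I = -(-1440)*I = 1440*I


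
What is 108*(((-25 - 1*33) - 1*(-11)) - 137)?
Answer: -19872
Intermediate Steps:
108*(((-25 - 1*33) - 1*(-11)) - 137) = 108*(((-25 - 33) + 11) - 137) = 108*((-58 + 11) - 137) = 108*(-47 - 137) = 108*(-184) = -19872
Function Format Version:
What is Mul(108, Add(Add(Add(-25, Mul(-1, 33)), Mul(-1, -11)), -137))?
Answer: -19872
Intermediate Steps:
Mul(108, Add(Add(Add(-25, Mul(-1, 33)), Mul(-1, -11)), -137)) = Mul(108, Add(Add(Add(-25, -33), 11), -137)) = Mul(108, Add(Add(-58, 11), -137)) = Mul(108, Add(-47, -137)) = Mul(108, -184) = -19872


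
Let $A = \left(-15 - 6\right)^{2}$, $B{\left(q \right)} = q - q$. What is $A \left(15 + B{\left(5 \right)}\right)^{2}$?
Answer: $99225$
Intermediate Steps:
$B{\left(q \right)} = 0$
$A = 441$ ($A = \left(-21\right)^{2} = 441$)
$A \left(15 + B{\left(5 \right)}\right)^{2} = 441 \left(15 + 0\right)^{2} = 441 \cdot 15^{2} = 441 \cdot 225 = 99225$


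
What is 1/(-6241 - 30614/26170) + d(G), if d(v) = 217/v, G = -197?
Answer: -17726875609/16090722024 ≈ -1.1017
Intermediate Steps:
1/(-6241 - 30614/26170) + d(G) = 1/(-6241 - 30614/26170) + 217/(-197) = 1/(-6241 - 30614*1/26170) + 217*(-1/197) = 1/(-6241 - 15307/13085) - 217/197 = 1/(-81678792/13085) - 217/197 = -13085/81678792 - 217/197 = -17726875609/16090722024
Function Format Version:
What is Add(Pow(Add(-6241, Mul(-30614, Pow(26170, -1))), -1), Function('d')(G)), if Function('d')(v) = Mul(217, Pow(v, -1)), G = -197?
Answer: Rational(-17726875609, 16090722024) ≈ -1.1017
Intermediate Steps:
Add(Pow(Add(-6241, Mul(-30614, Pow(26170, -1))), -1), Function('d')(G)) = Add(Pow(Add(-6241, Mul(-30614, Pow(26170, -1))), -1), Mul(217, Pow(-197, -1))) = Add(Pow(Add(-6241, Mul(-30614, Rational(1, 26170))), -1), Mul(217, Rational(-1, 197))) = Add(Pow(Add(-6241, Rational(-15307, 13085)), -1), Rational(-217, 197)) = Add(Pow(Rational(-81678792, 13085), -1), Rational(-217, 197)) = Add(Rational(-13085, 81678792), Rational(-217, 197)) = Rational(-17726875609, 16090722024)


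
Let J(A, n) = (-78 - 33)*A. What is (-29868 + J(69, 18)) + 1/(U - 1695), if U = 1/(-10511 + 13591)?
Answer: -195913421753/5220599 ≈ -37527.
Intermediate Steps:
J(A, n) = -111*A
U = 1/3080 ≈ 0.00032468
(-29868 + J(69, 18)) + 1/(U - 1695) = (-29868 - 111*69) + 1/(1/3080 - 1695) = (-29868 - 7659) + 1/(-5220599/3080) = -37527 - 3080/5220599 = -195913421753/5220599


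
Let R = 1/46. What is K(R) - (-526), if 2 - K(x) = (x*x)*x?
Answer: 51393407/97336 ≈ 528.00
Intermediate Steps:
R = 1/46 ≈ 0.021739
K(x) = 2 - x³ (K(x) = 2 - x*x*x = 2 - x²*x = 2 - x³)
K(R) - (-526) = (2 - (1/46)³) - (-526) = (2 - 1*1/97336) - 1*(-526) = (2 - 1/97336) + 526 = 194671/97336 + 526 = 51393407/97336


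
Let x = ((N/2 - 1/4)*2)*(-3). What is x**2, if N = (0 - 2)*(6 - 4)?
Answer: 729/4 ≈ 182.25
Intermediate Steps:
N = -4 (N = -2*2 = -4)
x = 27/2 (x = ((-4/2 - 1/4)*2)*(-3) = ((-4*1/2 - 1*1/4)*2)*(-3) = ((-2 - 1/4)*2)*(-3) = -9/4*2*(-3) = -9/2*(-3) = 27/2 ≈ 13.500)
x**2 = (27/2)**2 = 729/4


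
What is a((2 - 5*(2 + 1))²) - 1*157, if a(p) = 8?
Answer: -149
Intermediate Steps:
a((2 - 5*(2 + 1))²) - 1*157 = 8 - 1*157 = 8 - 157 = -149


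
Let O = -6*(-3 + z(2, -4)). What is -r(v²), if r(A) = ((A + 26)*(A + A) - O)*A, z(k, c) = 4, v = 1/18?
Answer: -323353/17006112 ≈ -0.019014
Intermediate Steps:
v = 1/18 ≈ 0.055556
O = -6 (O = -6*(-3 + 4) = -6*1 = -6)
r(A) = A*(6 + 2*A*(26 + A)) (r(A) = ((A + 26)*(A + A) - 1*(-6))*A = ((26 + A)*(2*A) + 6)*A = (2*A*(26 + A) + 6)*A = (6 + 2*A*(26 + A))*A = A*(6 + 2*A*(26 + A)))
-r(v²) = -2*(1/18)²*(3 + ((1/18)²)² + 26*(1/18)²) = -2*(3 + (1/324)² + 26*(1/324))/324 = -2*(3 + 1/104976 + 13/162)/324 = -2*323353/(324*104976) = -1*323353/17006112 = -323353/17006112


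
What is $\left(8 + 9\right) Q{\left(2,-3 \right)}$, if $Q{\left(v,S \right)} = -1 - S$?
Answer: $34$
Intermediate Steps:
$\left(8 + 9\right) Q{\left(2,-3 \right)} = \left(8 + 9\right) \left(-1 - -3\right) = 17 \left(-1 + 3\right) = 17 \cdot 2 = 34$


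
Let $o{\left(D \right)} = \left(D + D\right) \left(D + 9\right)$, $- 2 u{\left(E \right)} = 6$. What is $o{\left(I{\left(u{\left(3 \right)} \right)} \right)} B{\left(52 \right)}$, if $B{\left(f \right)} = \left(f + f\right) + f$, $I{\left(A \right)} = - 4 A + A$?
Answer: $50544$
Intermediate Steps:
$u{\left(E \right)} = -3$ ($u{\left(E \right)} = \left(- \frac{1}{2}\right) 6 = -3$)
$I{\left(A \right)} = - 3 A$
$B{\left(f \right)} = 3 f$ ($B{\left(f \right)} = 2 f + f = 3 f$)
$o{\left(D \right)} = 2 D \left(9 + D\right)$
$o{\left(I{\left(u{\left(3 \right)} \right)} \right)} B{\left(52 \right)} = 2 \left(\left(-3\right) \left(-3\right)\right) \left(9 - -9\right) 3 \cdot 52 = 2 \cdot 9 \left(9 + 9\right) 156 = 2 \cdot 9 \cdot 18 \cdot 156 = 324 \cdot 156 = 50544$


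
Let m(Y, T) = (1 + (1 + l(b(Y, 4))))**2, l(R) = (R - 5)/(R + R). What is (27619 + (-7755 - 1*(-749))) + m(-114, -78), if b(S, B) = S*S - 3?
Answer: 3480901394437/168818049 ≈ 20619.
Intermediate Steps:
b(S, B) = -3 + S**2 (b(S, B) = S**2 - 3 = -3 + S**2)
l(R) = (-5 + R)/(2*R) (l(R) = (-5 + R)/((2*R)) = (-5 + R)*(1/(2*R)) = (-5 + R)/(2*R))
m(Y, T) = (2 + (-8 + Y**2)/(2*(-3 + Y**2)))**2 (m(Y, T) = (1 + (1 + (-5 + (-3 + Y**2))/(2*(-3 + Y**2))))**2 = (1 + (1 + (-8 + Y**2)/(2*(-3 + Y**2))))**2 = (2 + (-8 + Y**2)/(2*(-3 + Y**2)))**2)
(27619 + (-7755 - 1*(-749))) + m(-114, -78) = (27619 + (-7755 - 1*(-749))) + 25*(-4 + (-114)**2)**2/(4*(-3 + (-114)**2)**2) = (27619 + (-7755 + 749)) + 25*(-4 + 12996)**2/(4*(-3 + 12996)**2) = (27619 - 7006) + (25/4)*12992**2/12993**2 = 20613 + (25/4)*168792064*(1/168818049) = 20613 + 1054950400/168818049 = 3480901394437/168818049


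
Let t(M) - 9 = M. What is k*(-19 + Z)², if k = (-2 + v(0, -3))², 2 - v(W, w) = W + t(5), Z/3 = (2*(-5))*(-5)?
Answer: 3363556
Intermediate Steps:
t(M) = 9 + M
Z = 150 (Z = 3*((2*(-5))*(-5)) = 3*(-10*(-5)) = 3*50 = 150)
v(W, w) = -12 - W (v(W, w) = 2 - (W + (9 + 5)) = 2 - (W + 14) = 2 - (14 + W) = 2 + (-14 - W) = -12 - W)
k = 196 (k = (-2 + (-12 - 1*0))² = (-2 + (-12 + 0))² = (-2 - 12)² = (-14)² = 196)
k*(-19 + Z)² = 196*(-19 + 150)² = 196*131² = 196*17161 = 3363556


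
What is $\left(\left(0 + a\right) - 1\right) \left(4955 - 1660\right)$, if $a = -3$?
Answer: $-13180$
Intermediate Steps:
$\left(\left(0 + a\right) - 1\right) \left(4955 - 1660\right) = \left(\left(0 - 3\right) - 1\right) \left(4955 - 1660\right) = \left(-3 - 1\right) \left(4955 - 1660\right) = \left(-4\right) 3295 = -13180$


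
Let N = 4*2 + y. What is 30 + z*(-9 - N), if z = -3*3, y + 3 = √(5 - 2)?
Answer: 156 + 9*√3 ≈ 171.59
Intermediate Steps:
y = -3 + √3 (y = -3 + √(5 - 2) = -3 + √3 ≈ -1.2680)
N = 5 + √3 (N = 4*2 + (-3 + √3) = 8 + (-3 + √3) = 5 + √3 ≈ 6.7320)
z = -9
30 + z*(-9 - N) = 30 - 9*(-9 - (5 + √3)) = 30 - 9*(-9 + (-5 - √3)) = 30 - 9*(-14 - √3) = 30 + (126 + 9*√3) = 156 + 9*√3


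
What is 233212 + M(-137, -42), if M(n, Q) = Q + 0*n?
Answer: 233170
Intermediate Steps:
M(n, Q) = Q (M(n, Q) = Q + 0 = Q)
233212 + M(-137, -42) = 233212 - 42 = 233170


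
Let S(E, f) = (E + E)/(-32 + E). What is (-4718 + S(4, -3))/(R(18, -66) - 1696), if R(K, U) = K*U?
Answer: 8257/5047 ≈ 1.6360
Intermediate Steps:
S(E, f) = 2*E/(-32 + E) (S(E, f) = (2*E)/(-32 + E) = 2*E/(-32 + E))
(-4718 + S(4, -3))/(R(18, -66) - 1696) = (-4718 + 2*4/(-32 + 4))/(18*(-66) - 1696) = (-4718 + 2*4/(-28))/(-1188 - 1696) = (-4718 + 2*4*(-1/28))/(-2884) = (-4718 - 2/7)*(-1/2884) = -33028/7*(-1/2884) = 8257/5047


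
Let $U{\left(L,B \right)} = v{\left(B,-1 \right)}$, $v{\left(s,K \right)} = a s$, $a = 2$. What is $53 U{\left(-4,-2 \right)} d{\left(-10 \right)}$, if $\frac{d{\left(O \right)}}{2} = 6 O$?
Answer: $25440$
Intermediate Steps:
$v{\left(s,K \right)} = 2 s$
$d{\left(O \right)} = 12 O$ ($d{\left(O \right)} = 2 \cdot 6 O = 12 O$)
$U{\left(L,B \right)} = 2 B$
$53 U{\left(-4,-2 \right)} d{\left(-10 \right)} = 53 \cdot 2 \left(-2\right) 12 \left(-10\right) = 53 \left(-4\right) \left(-120\right) = \left(-212\right) \left(-120\right) = 25440$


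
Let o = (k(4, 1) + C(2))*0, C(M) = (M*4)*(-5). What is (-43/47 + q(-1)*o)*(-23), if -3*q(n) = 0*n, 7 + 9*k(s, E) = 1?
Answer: 989/47 ≈ 21.043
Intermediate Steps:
k(s, E) = -⅔ (k(s, E) = -7/9 + (⅑)*1 = -7/9 + ⅑ = -⅔)
C(M) = -20*M (C(M) = (4*M)*(-5) = -20*M)
q(n) = 0 (q(n) = -0*n = -⅓*0 = 0)
o = 0 (o = (-⅔ - 20*2)*0 = (-⅔ - 40)*0 = -122/3*0 = 0)
(-43/47 + q(-1)*o)*(-23) = (-43/47 + 0*0)*(-23) = (-43*1/47 + 0)*(-23) = (-43/47 + 0)*(-23) = -43/47*(-23) = 989/47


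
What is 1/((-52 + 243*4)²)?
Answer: 1/846400 ≈ 1.1815e-6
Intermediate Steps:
1/((-52 + 243*4)²) = 1/((-52 + 972)²) = 1/(920²) = 1/846400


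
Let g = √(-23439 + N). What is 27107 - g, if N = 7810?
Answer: 27107 - I*√15629 ≈ 27107.0 - 125.02*I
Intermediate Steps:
g = I*√15629 (g = √(-23439 + 7810) = √(-15629) = I*√15629 ≈ 125.02*I)
27107 - g = 27107 - I*√15629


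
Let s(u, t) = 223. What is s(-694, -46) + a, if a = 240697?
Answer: 240920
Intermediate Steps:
s(-694, -46) + a = 223 + 240697 = 240920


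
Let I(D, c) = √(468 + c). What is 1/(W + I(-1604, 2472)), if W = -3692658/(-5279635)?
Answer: -3249314403305/13656254788762756 + 195121820132575*√15/40968764366288268 ≈ 0.018208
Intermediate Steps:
W = 3692658/5279635 (W = -3692658*(-1/5279635) = 3692658/5279635 ≈ 0.69942)
1/(W + I(-1604, 2472)) = 1/(3692658/5279635 + √(468 + 2472)) = 1/(3692658/5279635 + √2940) = 1/(3692658/5279635 + 14*√15)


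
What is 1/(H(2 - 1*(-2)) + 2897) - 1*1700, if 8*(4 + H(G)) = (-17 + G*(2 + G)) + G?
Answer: -39363492/23155 ≈ -1700.0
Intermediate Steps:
H(G) = -49/8 + G/8 + G*(2 + G)/8 (H(G) = -4 + ((-17 + G*(2 + G)) + G)/8 = -4 + (-17 + G + G*(2 + G))/8 = -4 + (-17/8 + G/8 + G*(2 + G)/8) = -49/8 + G/8 + G*(2 + G)/8)
1/(H(2 - 1*(-2)) + 2897) - 1*1700 = 1/((-49/8 + (2 - 1*(-2))²/8 + 3*(2 - 1*(-2))/8) + 2897) - 1*1700 = 1/((-49/8 + (2 + 2)²/8 + 3*(2 + 2)/8) + 2897) - 1700 = 1/((-49/8 + (⅛)*4² + (3/8)*4) + 2897) - 1700 = 1/((-49/8 + (⅛)*16 + 3/2) + 2897) - 1700 = 1/((-49/8 + 2 + 3/2) + 2897) - 1700 = 1/(-21/8 + 2897) - 1700 = 1/(23155/8) - 1700 = 8/23155 - 1700 = -39363492/23155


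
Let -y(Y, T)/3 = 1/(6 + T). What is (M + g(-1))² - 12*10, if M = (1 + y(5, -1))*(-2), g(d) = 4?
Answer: -2744/25 ≈ -109.76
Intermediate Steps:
y(Y, T) = -3/(6 + T)
M = -⅘ (M = (1 - 3/(6 - 1))*(-2) = (1 - 3/5)*(-2) = (1 - 3*⅕)*(-2) = (1 - ⅗)*(-2) = (⅖)*(-2) = -⅘ ≈ -0.80000)
(M + g(-1))² - 12*10 = (-⅘ + 4)² - 12*10 = (16/5)² - 4*30 = 256/25 - 120 = -2744/25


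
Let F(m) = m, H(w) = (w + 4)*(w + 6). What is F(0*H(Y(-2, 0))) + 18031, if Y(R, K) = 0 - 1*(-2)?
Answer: 18031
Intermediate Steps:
Y(R, K) = 2 (Y(R, K) = 0 + 2 = 2)
H(w) = (4 + w)*(6 + w)
F(0*H(Y(-2, 0))) + 18031 = 0*(24 + 2² + 10*2) + 18031 = 0*(24 + 4 + 20) + 18031 = 0*48 + 18031 = 0 + 18031 = 18031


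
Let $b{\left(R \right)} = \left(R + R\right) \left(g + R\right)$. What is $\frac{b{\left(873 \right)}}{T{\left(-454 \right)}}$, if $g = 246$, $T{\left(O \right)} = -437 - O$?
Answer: $\frac{1953774}{17} \approx 1.1493 \cdot 10^{5}$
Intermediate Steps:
$b{\left(R \right)} = 2 R \left(246 + R\right)$ ($b{\left(R \right)} = \left(R + R\right) \left(246 + R\right) = 2 R \left(246 + R\right)$)
$\frac{b{\left(873 \right)}}{T{\left(-454 \right)}} = \frac{2 \cdot 873 \left(246 + 873\right)}{-437 - -454} = \frac{2 \cdot 873 \cdot 1119}{-437 + 454} = \frac{1953774}{17}$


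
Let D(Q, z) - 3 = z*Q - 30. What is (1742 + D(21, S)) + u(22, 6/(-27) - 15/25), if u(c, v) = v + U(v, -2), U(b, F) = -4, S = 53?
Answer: 127043/45 ≈ 2823.2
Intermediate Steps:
D(Q, z) = -27 + Q*z (D(Q, z) = 3 + (z*Q - 30) = 3 + (Q*z - 30) = 3 + (-30 + Q*z) = -27 + Q*z)
u(c, v) = -4 + v (u(c, v) = v - 4 = -4 + v)
(1742 + D(21, S)) + u(22, 6/(-27) - 15/25) = (1742 + (-27 + 21*53)) + (-4 + (6/(-27) - 15/25)) = (1742 + (-27 + 1113)) + (-4 + (6*(-1/27) - 15*1/25)) = (1742 + 1086) + (-4 + (-2/9 - ⅗)) = 2828 + (-4 - 37/45) = 2828 - 217/45 = 127043/45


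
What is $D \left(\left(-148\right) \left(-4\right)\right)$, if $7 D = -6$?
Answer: $- \frac{3552}{7} \approx -507.43$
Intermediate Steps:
$D = - \frac{6}{7}$ ($D = \frac{1}{7} \left(-6\right) = - \frac{6}{7} \approx -0.85714$)
$D \left(\left(-148\right) \left(-4\right)\right) = - \frac{6 \left(\left(-148\right) \left(-4\right)\right)}{7} = \left(- \frac{6}{7}\right) 592 = - \frac{3552}{7}$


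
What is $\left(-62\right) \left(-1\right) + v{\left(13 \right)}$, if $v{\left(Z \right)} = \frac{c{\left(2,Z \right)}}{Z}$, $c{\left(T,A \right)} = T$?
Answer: $\frac{808}{13} \approx 62.154$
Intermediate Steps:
$v{\left(Z \right)} = \frac{2}{Z}$
$\left(-62\right) \left(-1\right) + v{\left(13 \right)} = \left(-62\right) \left(-1\right) + \frac{2}{13} = 62 + 2 \cdot \frac{1}{13} = 62 + \frac{2}{13} = \frac{808}{13}$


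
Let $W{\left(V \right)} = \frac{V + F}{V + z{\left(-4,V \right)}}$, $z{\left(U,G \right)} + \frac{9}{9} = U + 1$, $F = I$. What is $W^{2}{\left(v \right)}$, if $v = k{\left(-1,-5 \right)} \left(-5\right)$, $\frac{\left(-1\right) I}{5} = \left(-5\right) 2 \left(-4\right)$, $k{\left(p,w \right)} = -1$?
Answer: $38025$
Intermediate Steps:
$I = -200$ ($I = - 5 \left(-5\right) 2 \left(-4\right) = - 5 \left(\left(-10\right) \left(-4\right)\right) = \left(-5\right) 40 = -200$)
$F = -200$
$z{\left(U,G \right)} = U$ ($z{\left(U,G \right)} = -1 + \left(U + 1\right) = -1 + \left(1 + U\right) = U$)
$v = 5$ ($v = \left(-1\right) \left(-5\right) = 5$)
$W{\left(V \right)} = \frac{-200 + V}{-4 + V}$ ($W{\left(V \right)} = \frac{V - 200}{V - 4} = \frac{-200 + V}{-4 + V}$)
$W^{2}{\left(v \right)} = \left(\frac{-200 + 5}{-4 + 5}\right)^{2} = \left(1^{-1} \left(-195\right)\right)^{2} = \left(1 \left(-195\right)\right)^{2} = \left(-195\right)^{2} = 38025$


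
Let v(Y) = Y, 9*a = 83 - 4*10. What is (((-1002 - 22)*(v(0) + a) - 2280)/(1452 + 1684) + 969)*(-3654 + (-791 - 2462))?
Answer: -23556758641/3528 ≈ -6.6771e+6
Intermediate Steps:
a = 43/9 (a = (83 - 4*10)/9 = (83 - 40)/9 = (1/9)*43 = 43/9 ≈ 4.7778)
(((-1002 - 22)*(v(0) + a) - 2280)/(1452 + 1684) + 969)*(-3654 + (-791 - 2462)) = (((-1002 - 22)*(0 + 43/9) - 2280)/(1452 + 1684) + 969)*(-3654 + (-791 - 2462)) = ((-1024*43/9 - 2280)/3136 + 969)*(-3654 - 3253) = ((-44032/9 - 2280)*(1/3136) + 969)*(-6907) = (-64552/9*1/3136 + 969)*(-6907) = (-8069/3528 + 969)*(-6907) = (3410563/3528)*(-6907) = -23556758641/3528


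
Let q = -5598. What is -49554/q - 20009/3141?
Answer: 2424374/976851 ≈ 2.4818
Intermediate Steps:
-49554/q - 20009/3141 = -49554/(-5598) - 20009/3141 = -49554*(-1/5598) - 20009*1/3141 = 2753/311 - 20009/3141 = 2424374/976851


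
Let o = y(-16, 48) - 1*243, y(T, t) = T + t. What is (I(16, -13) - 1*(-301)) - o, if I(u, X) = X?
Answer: 499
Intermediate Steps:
o = -211 (o = (-16 + 48) - 1*243 = 32 - 243 = -211)
(I(16, -13) - 1*(-301)) - o = (-13 - 1*(-301)) - 1*(-211) = (-13 + 301) + 211 = 288 + 211 = 499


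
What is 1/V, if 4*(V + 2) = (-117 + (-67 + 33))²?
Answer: 4/22793 ≈ 0.00017549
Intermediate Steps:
V = 22793/4 (V = -2 + (-117 + (-67 + 33))²/4 = -2 + (-117 - 34)²/4 = -2 + (¼)*(-151)² = -2 + (¼)*22801 = -2 + 22801/4 = 22793/4 ≈ 5698.3)
1/V = 1/(22793/4) = 4/22793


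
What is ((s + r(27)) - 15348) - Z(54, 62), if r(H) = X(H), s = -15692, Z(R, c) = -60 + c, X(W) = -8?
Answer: -31050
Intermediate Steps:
r(H) = -8
((s + r(27)) - 15348) - Z(54, 62) = ((-15692 - 8) - 15348) - (-60 + 62) = (-15700 - 15348) - 1*2 = -31048 - 2 = -31050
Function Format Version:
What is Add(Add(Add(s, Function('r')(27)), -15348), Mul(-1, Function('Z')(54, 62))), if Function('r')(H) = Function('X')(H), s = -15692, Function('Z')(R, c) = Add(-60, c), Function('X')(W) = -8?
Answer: -31050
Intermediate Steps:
Function('r')(H) = -8
Add(Add(Add(s, Function('r')(27)), -15348), Mul(-1, Function('Z')(54, 62))) = Add(Add(Add(-15692, -8), -15348), Mul(-1, Add(-60, 62))) = Add(Add(-15700, -15348), Mul(-1, 2)) = Add(-31048, -2) = -31050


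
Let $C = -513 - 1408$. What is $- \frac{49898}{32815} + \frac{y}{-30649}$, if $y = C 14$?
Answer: $- \frac{646797192}{1005746935} \approx -0.6431$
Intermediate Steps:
$C = -1921$
$y = -26894$ ($y = \left(-1921\right) 14 = -26894$)
$- \frac{49898}{32815} + \frac{y}{-30649} = - \frac{49898}{32815} - \frac{26894}{-30649} = \left(-49898\right) \frac{1}{32815} - - \frac{26894}{30649} = - \frac{49898}{32815} + \frac{26894}{30649} = - \frac{646797192}{1005746935}$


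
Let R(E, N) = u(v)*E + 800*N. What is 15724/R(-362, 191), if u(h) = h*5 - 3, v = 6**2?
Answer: 7862/44363 ≈ 0.17722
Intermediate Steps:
v = 36
u(h) = -3 + 5*h (u(h) = 5*h - 3 = -3 + 5*h)
R(E, N) = 177*E + 800*N (R(E, N) = (-3 + 5*36)*E + 800*N = (-3 + 180)*E + 800*N = 177*E + 800*N)
15724/R(-362, 191) = 15724/(177*(-362) + 800*191) = 15724/(-64074 + 152800) = 15724/88726 = 15724*(1/88726) = 7862/44363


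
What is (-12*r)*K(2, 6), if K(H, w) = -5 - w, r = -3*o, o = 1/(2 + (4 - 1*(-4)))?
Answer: -198/5 ≈ -39.600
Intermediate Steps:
o = ⅒ (o = 1/(2 + (4 + 4)) = 1/(2 + 8) = 1/10 = ⅒ ≈ 0.10000)
r = -3/10 (r = -3*⅒ = -3/10 ≈ -0.30000)
(-12*r)*K(2, 6) = (-12*(-3/10))*(-5 - 1*6) = 18*(-5 - 6)/5 = (18/5)*(-11) = -198/5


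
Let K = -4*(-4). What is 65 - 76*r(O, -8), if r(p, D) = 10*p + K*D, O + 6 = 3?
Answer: 12073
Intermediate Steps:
K = 16
O = -3 (O = -6 + 3 = -3)
r(p, D) = 10*p + 16*D
65 - 76*r(O, -8) = 65 - 76*(10*(-3) + 16*(-8)) = 65 - 76*(-30 - 128) = 65 - 76*(-158) = 65 + 12008 = 12073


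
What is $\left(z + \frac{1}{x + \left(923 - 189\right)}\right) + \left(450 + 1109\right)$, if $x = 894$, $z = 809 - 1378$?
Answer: $\frac{1611721}{1628} \approx 990.0$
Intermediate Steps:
$z = -569$ ($z = 809 - 1378 = -569$)
$\left(z + \frac{1}{x + \left(923 - 189\right)}\right) + \left(450 + 1109\right) = \left(-569 + \frac{1}{894 + \left(923 - 189\right)}\right) + \left(450 + 1109\right) = \left(-569 + \frac{1}{894 + \left(923 - 189\right)}\right) + 1559 = \left(-569 + \frac{1}{894 + 734}\right) + 1559 = \left(-569 + \frac{1}{1628}\right) + 1559 = - \frac{926331}{1628} + 1559 = \frac{1611721}{1628}$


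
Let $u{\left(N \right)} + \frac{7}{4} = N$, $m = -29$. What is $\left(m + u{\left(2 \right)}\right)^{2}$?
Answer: $\frac{13225}{16} \approx 826.56$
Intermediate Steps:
$u{\left(N \right)} = - \frac{7}{4} + N$
$\left(m + u{\left(2 \right)}\right)^{2} = \left(-29 + \left(- \frac{7}{4} + 2\right)\right)^{2} = \left(-29 + \frac{1}{4}\right)^{2} = \left(- \frac{115}{4}\right)^{2} = \frac{13225}{16}$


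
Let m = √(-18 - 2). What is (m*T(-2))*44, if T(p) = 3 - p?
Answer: 440*I*√5 ≈ 983.87*I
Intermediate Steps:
m = 2*I*√5 (m = √(-20) = 2*I*√5 ≈ 4.4721*I)
(m*T(-2))*44 = ((2*I*√5)*(3 - 1*(-2)))*44 = ((2*I*√5)*(3 + 2))*44 = ((2*I*√5)*5)*44 = (10*I*√5)*44 = 440*I*√5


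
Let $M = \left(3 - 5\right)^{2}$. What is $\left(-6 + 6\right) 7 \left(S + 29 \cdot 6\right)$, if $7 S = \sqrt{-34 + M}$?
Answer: $0$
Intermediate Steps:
$M = 4$ ($M = \left(-2\right)^{2} = 4$)
$S = \frac{i \sqrt{30}}{7}$ ($S = \frac{\sqrt{-34 + 4}}{7} = \frac{\sqrt{-30}}{7} = \frac{i \sqrt{30}}{7} \approx 0.78246 i$)
$\left(-6 + 6\right) 7 \left(S + 29 \cdot 6\right) = \left(-6 + 6\right) 7 \left(\frac{i \sqrt{30}}{7} + 29 \cdot 6\right) = 0 \cdot 7 \left(\frac{i \sqrt{30}}{7} + 174\right) = 0 \left(174 + \frac{i \sqrt{30}}{7}\right) = 0$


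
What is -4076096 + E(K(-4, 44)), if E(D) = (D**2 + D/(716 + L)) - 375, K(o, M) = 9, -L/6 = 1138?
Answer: -24914895689/6112 ≈ -4.0764e+6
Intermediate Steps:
L = -6828 (L = -6*1138 = -6828)
E(D) = -375 + D**2 - D/6112 (E(D) = (D**2 + D/(716 - 6828)) - 375 = (D**2 + D/(-6112)) - 375 = (D**2 - D/6112) - 375 = -375 + D**2 - D/6112)
-4076096 + E(K(-4, 44)) = -4076096 + (-375 + 9**2 - 1/6112*9) = -4076096 + (-375 + 81 - 9/6112) = -4076096 - 1796937/6112 = -24914895689/6112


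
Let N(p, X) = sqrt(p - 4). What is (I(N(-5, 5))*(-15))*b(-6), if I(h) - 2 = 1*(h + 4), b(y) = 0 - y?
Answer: -540 - 270*I ≈ -540.0 - 270.0*I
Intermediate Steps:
N(p, X) = sqrt(-4 + p)
b(y) = -y
I(h) = 6 + h (I(h) = 2 + 1*(h + 4) = 2 + 1*(4 + h) = 2 + (4 + h) = 6 + h)
(I(N(-5, 5))*(-15))*b(-6) = ((6 + sqrt(-4 - 5))*(-15))*(-1*(-6)) = ((6 + sqrt(-9))*(-15))*6 = ((6 + 3*I)*(-15))*6 = (-90 - 45*I)*6 = -540 - 270*I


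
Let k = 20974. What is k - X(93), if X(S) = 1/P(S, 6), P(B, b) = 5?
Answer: 104869/5 ≈ 20974.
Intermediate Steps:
X(S) = 1/5
k - X(93) = 20974 - 1*1/5 = 20974 - 1/5 = 104869/5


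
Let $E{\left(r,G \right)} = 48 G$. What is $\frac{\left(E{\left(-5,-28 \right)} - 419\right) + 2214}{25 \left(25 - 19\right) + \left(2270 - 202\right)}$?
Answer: $\frac{451}{2218} \approx 0.20334$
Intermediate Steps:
$\frac{\left(E{\left(-5,-28 \right)} - 419\right) + 2214}{25 \left(25 - 19\right) + \left(2270 - 202\right)} = \frac{\left(48 \left(-28\right) - 419\right) + 2214}{25 \left(25 - 19\right) + \left(2270 - 202\right)} = \frac{\left(-1344 - 419\right) + 2214}{25 \cdot 6 + \left(2270 - 202\right)} = \frac{-1763 + 2214}{150 + \left(2270 - 202\right)} = \frac{451}{150 + 2068} = \frac{451}{2218}$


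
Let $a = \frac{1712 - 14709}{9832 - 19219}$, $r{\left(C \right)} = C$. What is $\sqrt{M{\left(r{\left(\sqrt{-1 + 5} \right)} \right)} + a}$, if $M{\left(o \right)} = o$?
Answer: $\frac{\sqrt{33137153}}{3129} \approx 1.8397$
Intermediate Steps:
$a = \frac{12997}{9387}$ ($a = - \frac{12997}{-9387} = \left(-12997\right) \left(- \frac{1}{9387}\right) = \frac{12997}{9387} \approx 1.3846$)
$\sqrt{M{\left(r{\left(\sqrt{-1 + 5} \right)} \right)} + a} = \sqrt{\sqrt{-1 + 5} + \frac{12997}{9387}} = \sqrt{\sqrt{4} + \frac{12997}{9387}} = \sqrt{2 + \frac{12997}{9387}} = \sqrt{\frac{31771}{9387}} = \frac{\sqrt{33137153}}{3129}$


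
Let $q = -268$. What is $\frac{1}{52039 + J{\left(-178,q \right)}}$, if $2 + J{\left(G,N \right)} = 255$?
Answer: $\frac{1}{52292} \approx 1.9123 \cdot 10^{-5}$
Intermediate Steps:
$J{\left(G,N \right)} = 253$ ($J{\left(G,N \right)} = -2 + 255 = 253$)
$\frac{1}{52039 + J{\left(-178,q \right)}} = \frac{1}{52039 + 253} = \frac{1}{52292}$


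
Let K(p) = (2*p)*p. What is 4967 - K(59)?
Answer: -1995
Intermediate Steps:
K(p) = 2*p²
4967 - K(59) = 4967 - 2*59² = 4967 - 2*3481 = 4967 - 1*6962 = 4967 - 6962 = -1995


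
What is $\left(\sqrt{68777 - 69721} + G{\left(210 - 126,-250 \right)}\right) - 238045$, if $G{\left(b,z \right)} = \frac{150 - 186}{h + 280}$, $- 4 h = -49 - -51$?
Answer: $- \frac{133067227}{559} + 4 i \sqrt{59} \approx -2.3805 \cdot 10^{5} + 30.725 i$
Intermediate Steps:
$h = - \frac{1}{2}$ ($h = - \frac{-49 - -51}{4} = - \frac{-49 + 51}{4} = \left(- \frac{1}{4}\right) 2 = - \frac{1}{2} \approx -0.5$)
$G{\left(b,z \right)} = - \frac{72}{559}$ ($G{\left(b,z \right)} = \frac{150 - 186}{- \frac{1}{2} + 280} = - \frac{36}{\frac{559}{2}} = \left(-36\right) \frac{2}{559} = - \frac{72}{559}$)
$\left(\sqrt{68777 - 69721} + G{\left(210 - 126,-250 \right)}\right) - 238045 = \left(\sqrt{68777 - 69721} - \frac{72}{559}\right) - 238045 = \left(\sqrt{-944} - \frac{72}{559}\right) - 238045 = \left(4 i \sqrt{59} - \frac{72}{559}\right) - 238045 = \left(- \frac{72}{559} + 4 i \sqrt{59}\right) - 238045 = - \frac{133067227}{559} + 4 i \sqrt{59}$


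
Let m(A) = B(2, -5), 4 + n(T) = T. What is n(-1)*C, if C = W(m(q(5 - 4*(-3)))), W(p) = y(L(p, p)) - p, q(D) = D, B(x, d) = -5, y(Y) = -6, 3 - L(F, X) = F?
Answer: 5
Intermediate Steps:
L(F, X) = 3 - F
n(T) = -4 + T
m(A) = -5
W(p) = -6 - p
C = -1 (C = -6 - 1*(-5) = -6 + 5 = -1)
n(-1)*C = (-4 - 1)*(-1) = -5*(-1) = 5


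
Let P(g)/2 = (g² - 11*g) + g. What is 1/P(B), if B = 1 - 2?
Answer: 1/22 ≈ 0.045455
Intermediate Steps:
B = -1
P(g) = -20*g + 2*g² (P(g) = 2*((g² - 11*g) + g) = 2*(g² - 10*g) = -20*g + 2*g²)
1/P(B) = 1/(2*(-1)*(-10 - 1)) = 1/(2*(-1)*(-11)) = 1/22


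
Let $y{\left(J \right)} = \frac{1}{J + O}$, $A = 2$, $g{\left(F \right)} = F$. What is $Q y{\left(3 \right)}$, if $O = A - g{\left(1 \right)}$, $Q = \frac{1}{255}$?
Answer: $\frac{1}{1020} \approx 0.00098039$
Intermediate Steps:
$Q = \frac{1}{255} \approx 0.0039216$
$O = 1$ ($O = 2 - 1 = 1$)
$y{\left(J \right)} = \frac{1}{1 + J}$ ($y{\left(J \right)} = \frac{1}{J + 1} = \frac{1}{1 + J}$)
$Q y{\left(3 \right)} = \frac{1}{255 \left(1 + 3\right)} = \frac{1}{255 \cdot 4} = \frac{1}{255} \cdot \frac{1}{4} = \frac{1}{1020}$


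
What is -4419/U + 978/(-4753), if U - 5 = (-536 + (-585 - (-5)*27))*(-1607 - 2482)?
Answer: -3964063809/19162950527 ≈ -0.20686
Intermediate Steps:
U = 4031759 (U = 5 + (-536 + (-585 - (-5)*27))*(-1607 - 2482) = 5 + (-536 + (-585 - 1*(-135)))*(-4089) = 5 + (-536 + (-585 + 135))*(-4089) = 5 + (-536 - 450)*(-4089) = 5 - 986*(-4089) = 5 + 4031754 = 4031759)
-4419/U + 978/(-4753) = -4419/4031759 + 978/(-4753) = -4419*1/4031759 + 978*(-1/4753) = -4419/4031759 - 978/4753 = -3964063809/19162950527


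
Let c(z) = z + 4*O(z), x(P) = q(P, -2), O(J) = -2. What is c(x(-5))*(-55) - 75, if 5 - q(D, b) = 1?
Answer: 145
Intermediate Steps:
q(D, b) = 4 (q(D, b) = 5 - 1*1 = 5 - 1 = 4)
x(P) = 4
c(z) = -8 + z (c(z) = z + 4*(-2) = z - 8 = -8 + z)
c(x(-5))*(-55) - 75 = (-8 + 4)*(-55) - 75 = -4*(-55) - 75 = 220 - 75 = 145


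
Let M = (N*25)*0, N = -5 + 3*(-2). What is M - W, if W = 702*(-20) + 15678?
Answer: -1638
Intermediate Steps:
N = -11 (N = -5 - 6 = -11)
M = 0 (M = -11*25*0 = -275*0 = 0)
W = 1638 (W = -14040 + 15678 = 1638)
M - W = 0 - 1*1638 = 0 - 1638 = -1638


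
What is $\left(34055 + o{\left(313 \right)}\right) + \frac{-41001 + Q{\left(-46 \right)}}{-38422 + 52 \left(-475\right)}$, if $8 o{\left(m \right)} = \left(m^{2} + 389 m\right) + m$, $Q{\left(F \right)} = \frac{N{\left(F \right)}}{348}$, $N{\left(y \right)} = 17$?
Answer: $\frac{338066638471}{5491614} \approx 61561.0$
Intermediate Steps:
$Q{\left(F \right)} = \frac{17}{348}$
$o{\left(m \right)} = \frac{m^{2}}{8} + \frac{195 m}{4}$ ($o{\left(m \right)} = \frac{\left(m^{2} + 389 m\right) + m}{8} = \frac{m^{2} + 390 m}{8} = \frac{m^{2}}{8} + \frac{195 m}{4}$)
$\left(34055 + o{\left(313 \right)}\right) + \frac{-41001 + Q{\left(-46 \right)}}{-38422 + 52 \left(-475\right)} = \left(34055 + \frac{1}{8} \cdot 313 \left(390 + 313\right)\right) + \frac{-41001 + \frac{17}{348}}{-38422 + 52 \left(-475\right)} = \left(34055 + \frac{1}{8} \cdot 313 \cdot 703\right) - \frac{14268331}{348 \left(-38422 - 24700\right)} = \left(34055 + \frac{220039}{8}\right) - \frac{14268331}{348 \left(-63122\right)} = \frac{492479}{8} - - \frac{14268331}{21966456} = \frac{492479}{8} + \frac{14268331}{21966456} = \frac{338066638471}{5491614}$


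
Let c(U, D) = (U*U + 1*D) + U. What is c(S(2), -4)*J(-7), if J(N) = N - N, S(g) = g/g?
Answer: 0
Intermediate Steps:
S(g) = 1
c(U, D) = D + U + U² (c(U, D) = (U² + D) + U = (D + U²) + U = D + U + U²)
J(N) = 0
c(S(2), -4)*J(-7) = (-4 + 1 + 1²)*0 = (-4 + 1 + 1)*0 = -2*0 = 0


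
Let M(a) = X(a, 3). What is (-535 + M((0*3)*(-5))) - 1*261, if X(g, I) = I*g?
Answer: -796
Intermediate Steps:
M(a) = 3*a
(-535 + M((0*3)*(-5))) - 1*261 = (-535 + 3*((0*3)*(-5))) - 1*261 = (-535 + 3*(0*(-5))) - 261 = (-535 + 3*0) - 261 = (-535 + 0) - 261 = -535 - 261 = -796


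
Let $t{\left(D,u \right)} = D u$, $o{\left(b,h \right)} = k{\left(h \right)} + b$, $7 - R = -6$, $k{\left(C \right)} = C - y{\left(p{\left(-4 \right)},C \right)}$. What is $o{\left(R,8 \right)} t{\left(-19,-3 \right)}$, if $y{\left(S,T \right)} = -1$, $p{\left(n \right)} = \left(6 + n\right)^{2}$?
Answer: $1254$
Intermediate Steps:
$k{\left(C \right)} = 1 + C$ ($k{\left(C \right)} = C - -1 = C + 1 = 1 + C$)
$R = 13$ ($R = 7 - -6 = 7 + 6 = 13$)
$o{\left(b,h \right)} = 1 + b + h$ ($o{\left(b,h \right)} = \left(1 + h\right) + b = 1 + b + h$)
$o{\left(R,8 \right)} t{\left(-19,-3 \right)} = \left(1 + 13 + 8\right) \left(\left(-19\right) \left(-3\right)\right) = 22 \cdot 57 = 1254$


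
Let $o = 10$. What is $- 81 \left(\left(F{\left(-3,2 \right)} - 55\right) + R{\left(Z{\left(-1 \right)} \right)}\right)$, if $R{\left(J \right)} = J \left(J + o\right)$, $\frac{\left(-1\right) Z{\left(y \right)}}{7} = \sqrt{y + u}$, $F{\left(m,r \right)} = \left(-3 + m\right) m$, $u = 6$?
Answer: $-16848 + 5670 \sqrt{5} \approx -4169.5$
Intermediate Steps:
$F{\left(m,r \right)} = m \left(-3 + m\right)$
$Z{\left(y \right)} = - 7 \sqrt{6 + y}$ ($Z{\left(y \right)} = - 7 \sqrt{y + 6} = - 7 \sqrt{6 + y}$)
$R{\left(J \right)} = J \left(10 + J\right)$ ($R{\left(J \right)} = J \left(J + 10\right) = J \left(10 + J\right)$)
$- 81 \left(\left(F{\left(-3,2 \right)} - 55\right) + R{\left(Z{\left(-1 \right)} \right)}\right) = - 81 \left(\left(- 3 \left(-3 - 3\right) - 55\right) + - 7 \sqrt{6 - 1} \left(10 - 7 \sqrt{6 - 1}\right)\right) = - 81 \left(\left(\left(-3\right) \left(-6\right) - 55\right) + - 7 \sqrt{5} \left(10 - 7 \sqrt{5}\right)\right) = - 81 \left(\left(18 - 55\right) - 7 \sqrt{5} \left(10 - 7 \sqrt{5}\right)\right) = - 81 \left(-37 - 7 \sqrt{5} \left(10 - 7 \sqrt{5}\right)\right) = 2997 + 567 \sqrt{5} \left(10 - 7 \sqrt{5}\right)$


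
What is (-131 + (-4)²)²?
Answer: 13225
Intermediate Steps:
(-131 + (-4)²)² = (-131 + 16)² = (-115)² = 13225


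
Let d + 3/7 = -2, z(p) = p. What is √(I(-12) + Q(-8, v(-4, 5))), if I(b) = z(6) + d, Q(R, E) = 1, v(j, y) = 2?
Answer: 4*√14/7 ≈ 2.1381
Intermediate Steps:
d = -17/7 (d = -3/7 - 2 = -17/7 ≈ -2.4286)
I(b) = 25/7 (I(b) = 6 - 17/7 = 25/7)
√(I(-12) + Q(-8, v(-4, 5))) = √(25/7 + 1) = √(32/7) = 4*√14/7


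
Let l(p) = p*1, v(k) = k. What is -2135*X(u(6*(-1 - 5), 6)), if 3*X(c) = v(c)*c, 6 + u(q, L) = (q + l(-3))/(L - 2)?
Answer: -2824605/16 ≈ -1.7654e+5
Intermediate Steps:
l(p) = p
u(q, L) = -6 + (-3 + q)/(-2 + L) (u(q, L) = -6 + (q - 3)/(L - 2) = -6 + (-3 + q)/(-2 + L))
X(c) = c²/3 (X(c) = (c*c)/3 = c²/3)
-2135*X(u(6*(-1 - 5), 6)) = -2135*((9 + 6*(-1 - 5) - 6*6)/(-2 + 6))²/3 = -2135*((9 + 6*(-6) - 36)/4)²/3 = -2135*((9 - 36 - 36)/4)²/3 = -2135*((¼)*(-63))²/3 = -2135*(-63/4)²/3 = -2135*3969/(3*16) = -2135*1323/16 = -2824605/16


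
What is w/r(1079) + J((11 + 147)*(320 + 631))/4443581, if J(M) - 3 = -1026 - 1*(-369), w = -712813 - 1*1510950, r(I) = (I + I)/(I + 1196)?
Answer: -1729257427786589/737634446 ≈ -2.3443e+6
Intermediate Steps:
r(I) = 2*I/(1196 + I) (r(I) = (2*I)/(1196 + I) = 2*I/(1196 + I))
w = -2223763 (w = -712813 - 1510950 = -2223763)
J(M) = -654 (J(M) = 3 + (-1026 - 1*(-369)) = 3 + (-1026 + 369) = 3 - 657 = -654)
w/r(1079) + J((11 + 147)*(320 + 631))/4443581 = -2223763/(2*1079/(1196 + 1079)) - 654/4443581 = -2223763/(2*1079/2275) - 654*1/4443581 = -2223763/(2*1079*(1/2275)) - 654/4443581 = -2223763/166/175 - 654/4443581 = -2223763*175/166 - 654/4443581 = -389158525/166 - 654/4443581 = -1729257427786589/737634446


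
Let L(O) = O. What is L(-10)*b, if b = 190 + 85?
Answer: -2750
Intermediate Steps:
b = 275
L(-10)*b = -10*275 = -2750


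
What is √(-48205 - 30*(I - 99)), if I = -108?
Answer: I*√41995 ≈ 204.93*I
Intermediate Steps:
√(-48205 - 30*(I - 99)) = √(-48205 - 30*(-108 - 99)) = √(-48205 - 30*(-207)) = √(-48205 + 6210) = √(-41995) = I*√41995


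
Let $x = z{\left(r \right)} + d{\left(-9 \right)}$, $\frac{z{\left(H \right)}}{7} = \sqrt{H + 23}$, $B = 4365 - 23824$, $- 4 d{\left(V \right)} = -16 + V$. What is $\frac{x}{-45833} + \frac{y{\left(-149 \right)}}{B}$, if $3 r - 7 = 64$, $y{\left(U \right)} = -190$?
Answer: $\frac{34346605}{3567457388} - \frac{14 \sqrt{105}}{137499} \approx 0.0085844$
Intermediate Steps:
$d{\left(V \right)} = 4 - \frac{V}{4}$ ($d{\left(V \right)} = - \frac{-16 + V}{4} = 4 - \frac{V}{4}$)
$B = -19459$
$r = \frac{71}{3}$ ($r = \frac{7}{3} + \frac{1}{3} \cdot 64 = \frac{7}{3} + \frac{64}{3} = \frac{71}{3} \approx 23.667$)
$z{\left(H \right)} = 7 \sqrt{23 + H}$ ($z{\left(H \right)} = 7 \sqrt{H + 23} = 7 \sqrt{23 + H}$)
$x = \frac{25}{4} + \frac{14 \sqrt{105}}{3}$ ($x = 7 \sqrt{23 + \frac{71}{3}} + \left(4 - - \frac{9}{4}\right) = 7 \sqrt{\frac{140}{3}} + \left(4 + \frac{9}{4}\right) = 7 \frac{2 \sqrt{105}}{3} + \frac{25}{4} = \frac{14 \sqrt{105}}{3} + \frac{25}{4} = \frac{25}{4} + \frac{14 \sqrt{105}}{3} \approx 54.069$)
$\frac{x}{-45833} + \frac{y{\left(-149 \right)}}{B} = \frac{\frac{25}{4} + \frac{14 \sqrt{105}}{3}}{-45833} - \frac{190}{-19459} = \left(\frac{25}{4} + \frac{14 \sqrt{105}}{3}\right) \left(- \frac{1}{45833}\right) - - \frac{190}{19459} = \left(- \frac{25}{183332} - \frac{14 \sqrt{105}}{137499}\right) + \frac{190}{19459} = \frac{34346605}{3567457388} - \frac{14 \sqrt{105}}{137499}$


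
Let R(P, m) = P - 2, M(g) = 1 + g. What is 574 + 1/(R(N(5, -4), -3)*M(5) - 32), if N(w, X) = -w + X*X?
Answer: 12629/22 ≈ 574.04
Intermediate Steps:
N(w, X) = X² - w (N(w, X) = -w + X² = X² - w)
R(P, m) = -2 + P
574 + 1/(R(N(5, -4), -3)*M(5) - 32) = 574 + 1/((-2 + ((-4)² - 1*5))*(1 + 5) - 32) = 574 + 1/((-2 + (16 - 5))*6 - 32) = 574 + 1/((-2 + 11)*6 - 32) = 574 + 1/(9*6 - 32) = 574 + 1/(54 - 32) = 574 + 1/22 = 12629/22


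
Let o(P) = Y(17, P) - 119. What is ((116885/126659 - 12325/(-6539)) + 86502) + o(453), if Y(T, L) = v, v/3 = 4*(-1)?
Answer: 5502830113597/63709477 ≈ 86374.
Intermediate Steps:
v = -12 (v = 3*(4*(-1)) = 3*(-4) = -12)
Y(T, L) = -12
o(P) = -131 (o(P) = -12 - 119 = -131)
((116885/126659 - 12325/(-6539)) + 86502) + o(453) = ((116885/126659 - 12325/(-6539)) + 86502) - 131 = ((116885*(1/126659) - 12325*(-1/6539)) + 86502) - 131 = ((116885/126659 + 12325/6539) + 86502) - 131 = (178875630/63709477 + 86502) - 131 = 5511176055084/63709477 - 131 = 5502830113597/63709477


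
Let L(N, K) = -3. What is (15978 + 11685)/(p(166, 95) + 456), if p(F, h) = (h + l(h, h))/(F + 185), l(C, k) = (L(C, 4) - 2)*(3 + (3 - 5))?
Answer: 1078857/17794 ≈ 60.630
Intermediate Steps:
l(C, k) = -5 (l(C, k) = (-3 - 2)*(3 + (3 - 5)) = -5*(3 - 2) = -5*1 = -5)
p(F, h) = (-5 + h)/(185 + F) (p(F, h) = (h - 5)/(F + 185) = (-5 + h)/(185 + F))
(15978 + 11685)/(p(166, 95) + 456) = (15978 + 11685)/((-5 + 95)/(185 + 166) + 456) = 27663/(90/351 + 456) = 27663/((1/351)*90 + 456) = 27663/(10/39 + 456) = 27663/(17794/39) = 27663*(39/17794) = 1078857/17794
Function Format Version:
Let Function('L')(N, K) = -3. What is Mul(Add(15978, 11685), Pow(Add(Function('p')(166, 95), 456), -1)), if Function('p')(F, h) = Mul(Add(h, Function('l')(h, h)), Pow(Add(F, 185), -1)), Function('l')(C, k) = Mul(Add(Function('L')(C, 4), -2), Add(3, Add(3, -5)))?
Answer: Rational(1078857, 17794) ≈ 60.630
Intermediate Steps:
Function('l')(C, k) = -5 (Function('l')(C, k) = Mul(Add(-3, -2), Add(3, Add(3, -5))) = Mul(-5, Add(3, -2)) = Mul(-5, 1) = -5)
Function('p')(F, h) = Mul(Pow(Add(185, F), -1), Add(-5, h)) (Function('p')(F, h) = Mul(Add(h, -5), Pow(Add(F, 185), -1)) = Mul(Add(-5, h), Pow(Add(185, F), -1)) = Mul(Pow(Add(185, F), -1), Add(-5, h)))
Mul(Add(15978, 11685), Pow(Add(Function('p')(166, 95), 456), -1)) = Mul(Add(15978, 11685), Pow(Add(Mul(Pow(Add(185, 166), -1), Add(-5, 95)), 456), -1)) = Mul(27663, Pow(Add(Mul(Pow(351, -1), 90), 456), -1)) = Mul(27663, Pow(Add(Mul(Rational(1, 351), 90), 456), -1)) = Mul(27663, Pow(Add(Rational(10, 39), 456), -1)) = Mul(27663, Pow(Rational(17794, 39), -1)) = Mul(27663, Rational(39, 17794)) = Rational(1078857, 17794)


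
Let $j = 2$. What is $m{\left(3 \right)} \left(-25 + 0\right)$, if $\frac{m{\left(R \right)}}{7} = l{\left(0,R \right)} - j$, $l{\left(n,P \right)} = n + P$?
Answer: $-175$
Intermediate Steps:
$l{\left(n,P \right)} = P + n$
$m{\left(R \right)} = -14 + 7 R$ ($m{\left(R \right)} = 7 \left(\left(R + 0\right) - 2\right) = 7 \left(R - 2\right) = 7 \left(-2 + R\right) = -14 + 7 R$)
$m{\left(3 \right)} \left(-25 + 0\right) = \left(-14 + 7 \cdot 3\right) \left(-25 + 0\right) = \left(-14 + 21\right) \left(-25\right) = 7 \left(-25\right) = -175$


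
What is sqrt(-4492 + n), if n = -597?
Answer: I*sqrt(5089) ≈ 71.337*I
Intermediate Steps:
sqrt(-4492 + n) = sqrt(-4492 - 597) = sqrt(-5089) = I*sqrt(5089)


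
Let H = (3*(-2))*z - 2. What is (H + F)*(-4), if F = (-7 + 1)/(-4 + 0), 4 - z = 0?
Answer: 98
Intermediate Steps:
z = 4 (z = 4 - 1*0 = 4 + 0 = 4)
F = 3/2 (F = -6/(-4) = -6*(-¼) = 3/2 ≈ 1.5000)
H = -26 (H = (3*(-2))*4 - 2 = -6*4 - 2 = -24 - 2 = -26)
(H + F)*(-4) = (-26 + 3/2)*(-4) = -49/2*(-4) = 98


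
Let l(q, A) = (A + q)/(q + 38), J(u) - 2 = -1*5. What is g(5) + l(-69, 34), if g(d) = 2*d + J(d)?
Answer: 252/31 ≈ 8.1290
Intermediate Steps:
J(u) = -3 (J(u) = 2 - 1*5 = 2 - 5 = -3)
l(q, A) = (A + q)/(38 + q)
g(d) = -3 + 2*d (g(d) = 2*d - 3 = -3 + 2*d)
g(5) + l(-69, 34) = (-3 + 2*5) + (34 - 69)/(38 - 69) = (-3 + 10) - 35/(-31) = 7 - 1/31*(-35) = 7 + 35/31 = 252/31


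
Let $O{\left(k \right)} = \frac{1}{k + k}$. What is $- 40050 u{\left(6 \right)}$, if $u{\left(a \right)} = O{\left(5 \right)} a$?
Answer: $-24030$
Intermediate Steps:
$O{\left(k \right)} = \frac{1}{2 k}$
$u{\left(a \right)} = \frac{a}{10}$ ($u{\left(a \right)} = \frac{1}{2 \cdot 5} a = \frac{1}{2} \cdot \frac{1}{5} a = \frac{a}{10}$)
$- 40050 u{\left(6 \right)} = - 40050 \cdot \frac{1}{10} \cdot 6 = \left(-40050\right) \frac{3}{5} = -24030$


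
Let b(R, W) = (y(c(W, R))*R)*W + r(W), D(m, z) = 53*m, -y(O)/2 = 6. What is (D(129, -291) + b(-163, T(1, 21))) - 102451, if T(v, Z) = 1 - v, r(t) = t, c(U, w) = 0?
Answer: -95614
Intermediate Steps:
y(O) = -12 (y(O) = -2*6 = -12)
b(R, W) = W - 12*R*W (b(R, W) = (-12*R)*W + W = -12*R*W + W = W - 12*R*W)
(D(129, -291) + b(-163, T(1, 21))) - 102451 = (53*129 + (1 - 1*1)*(1 - 12*(-163))) - 102451 = (6837 + (1 - 1)*(1 + 1956)) - 102451 = (6837 + 0*1957) - 102451 = (6837 + 0) - 102451 = 6837 - 102451 = -95614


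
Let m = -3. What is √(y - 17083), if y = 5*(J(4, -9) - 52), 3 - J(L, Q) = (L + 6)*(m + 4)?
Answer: I*√17378 ≈ 131.83*I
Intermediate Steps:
J(L, Q) = -3 - L (J(L, Q) = 3 - (L + 6)*(-3 + 4) = 3 - (6 + L) = 3 + (-6 - L) = -3 - L)
y = -295 (y = 5*((-3 - 1*4) - 52) = 5*((-3 - 4) - 52) = 5*(-7 - 52) = 5*(-59) = -295)
√(y - 17083) = √(-295 - 17083) = √(-17378) = I*√17378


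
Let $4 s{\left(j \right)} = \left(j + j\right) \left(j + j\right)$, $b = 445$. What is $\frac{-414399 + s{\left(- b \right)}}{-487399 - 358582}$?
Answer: $\frac{216374}{845981} \approx 0.25577$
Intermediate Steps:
$s{\left(j \right)} = j^{2}$ ($s{\left(j \right)} = \frac{\left(j + j\right) \left(j + j\right)}{4} = \frac{2 j 2 j}{4} = \frac{4 j^{2}}{4} = j^{2}$)
$\frac{-414399 + s{\left(- b \right)}}{-487399 - 358582} = \frac{-414399 + \left(\left(-1\right) 445\right)^{2}}{-487399 - 358582} = \frac{-414399 + \left(-445\right)^{2}}{-845981} = \left(-414399 + 198025\right) \left(- \frac{1}{845981}\right) = \left(-216374\right) \left(- \frac{1}{845981}\right) = \frac{216374}{845981}$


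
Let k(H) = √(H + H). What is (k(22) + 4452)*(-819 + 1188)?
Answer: 1642788 + 738*√11 ≈ 1.6452e+6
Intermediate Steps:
k(H) = √2*√H (k(H) = √(2*H) = √2*√H)
(k(22) + 4452)*(-819 + 1188) = (√2*√22 + 4452)*(-819 + 1188) = (2*√11 + 4452)*369 = (4452 + 2*√11)*369 = 1642788 + 738*√11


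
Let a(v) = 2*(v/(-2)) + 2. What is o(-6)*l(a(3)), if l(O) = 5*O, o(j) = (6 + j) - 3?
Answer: 15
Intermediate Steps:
o(j) = 3 + j
a(v) = 2 - v (a(v) = 2*(v*(-1/2)) + 2 = 2*(-v/2) + 2 = -v + 2 = 2 - v)
o(-6)*l(a(3)) = (3 - 6)*(5*(2 - 1*3)) = -15*(2 - 3) = -15*(-1) = -3*(-5) = 15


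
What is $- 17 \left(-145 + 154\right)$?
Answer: $-153$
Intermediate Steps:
$- 17 \left(-145 + 154\right) = \left(-17\right) 9 = -153$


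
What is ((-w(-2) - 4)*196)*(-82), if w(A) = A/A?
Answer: 80360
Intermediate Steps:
w(A) = 1
((-w(-2) - 4)*196)*(-82) = ((-1*1 - 4)*196)*(-82) = ((-1 - 4)*196)*(-82) = -5*196*(-82) = -980*(-82) = 80360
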